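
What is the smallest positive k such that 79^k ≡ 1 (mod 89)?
44

89 is prime, so ord(79) divides φ(89) = 88.
Divisors of 88: 1, 2, 4, 8, 11, 22, 44, 88.
Repeated squaring: 79^1 ≡ 79, 79^2 ≡ 11, 79^4 ≡ 32, 79^8 ≡ 45, 79^16 ≡ 67, 79^32 ≡ 39, 79^64 ≡ 8 (mod 89).
Test 79^d mod 89 for each divisor d in increasing order:
79^1 ≡ 79
79^2 ≡ 11
79^4 ≡ 32
79^8 ≡ 45
79^11 = 79^8·79^2·79^1 ≡ 34
79^22 = 79^16·79^4·79^2 ≡ 88
79^44 = 79^32·79^8·79^4 ≡ 1  ← first divisor giving 1
The order is 44.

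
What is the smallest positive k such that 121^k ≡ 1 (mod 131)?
65

131 is prime, so ord(121) divides φ(131) = 130.
Divisors of 130: 1, 2, 5, 10, 13, 26, 65, 130.
Repeated squaring: 121^1 ≡ 121, 121^2 ≡ 100, 121^4 ≡ 44, 121^8 ≡ 102, 121^16 ≡ 55, 121^32 ≡ 12, 121^64 ≡ 13, 121^128 ≡ 38 (mod 131).
Test 121^d mod 131 for each divisor d in increasing order:
121^1 ≡ 121
121^2 ≡ 100
121^5 = 121^4·121^1 ≡ 84
121^10 = 121^8·121^2 ≡ 113
121^13 = 121^8·121^4·121^1 ≡ 53
121^26 = 121^16·121^8·121^2 ≡ 58
121^65 = 121^64·121^1 ≡ 1  ← first divisor giving 1
The order is 65.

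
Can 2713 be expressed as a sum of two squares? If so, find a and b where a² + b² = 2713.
3² + 52² (a=3, b=52)

Factorization: 2713 = 2713
By Fermat: n is sum of two squares iff every prime p ≡ 3 (mod 4) appears to even power.
All primes ≡ 3 (mod 4) appear to even power.
Search a = 0, 1, 2, … for 2713 - a² a perfect square: first hit at a = 3: 2713 - 9 = 2704 = 52².
2713 = 3² + 52² = 9 + 2704 ✓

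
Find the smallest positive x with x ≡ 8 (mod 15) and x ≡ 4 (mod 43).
563

Using Chinese Remainder Theorem:
M = 15 × 43 = 645
M1 = 43, M2 = 15
y1 = 43^(-1) mod 15 = 7
y2 = 15^(-1) mod 43 = 23
x = (8×43×7 + 4×15×23) mod 645 = 563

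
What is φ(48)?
16

48 = 2^4 × 3
φ(n) = n × ∏(1 - 1/p) for each prime p dividing n
φ(48) = 48 × (1 - 1/2) × (1 - 1/3) = 16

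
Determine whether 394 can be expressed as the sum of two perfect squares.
13² + 15² (a=13, b=15)

Factorization: 394 = 2 × 197
By Fermat: n is sum of two squares iff every prime p ≡ 3 (mod 4) appears to even power.
All primes ≡ 3 (mod 4) appear to even power.
Search a = 0, 1, 2, … for 394 - a² a perfect square: first hit at a = 13: 394 - 169 = 225 = 15².
394 = 13² + 15² = 169 + 225 ✓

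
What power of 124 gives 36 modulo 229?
106

Baby-step giant-step with step n = ⌈√229⌉ = 16.
Baby steps 124^j mod 229 (j:value) for j=0..15: 0:1, 1:124, 2:33, 3:199, 4:173, 5:155, 6:213, 7:77, 8:159, 9:22, 10:209, 11:39, 12:27, 13:142, 14:204, 15:106.
Giant-step multiplier: 124^(-16) ≡ 124^(228-16) = 124^212 ≡ 151 (mod 229).
Giant steps γ_i = 36·151^i mod 229: γ_0=36, γ_1=169, γ_2=100, γ_3=215, γ_4=176, γ_5=12, γ_6=209 (in table at j=10).
x = i·n + j = 6·16 + 10 = 106.
Check: 124^106 ≡ 36 (mod 229).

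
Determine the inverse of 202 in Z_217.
188

gcd(202, 217) = 1, so the inverse exists.
Extended Euclidean algorithm on (217, 202):
217 = 1 × 202 + 15  ⟹  15 = (1)·217 + (-1)·202
202 = 13 × 15 + 7  ⟹  7 = (-13)·217 + (14)·202
15 = 2 × 7 + 1  ⟹  1 = (27)·217 + (-29)·202
So (-29)·202 ≡ 1 (mod 217), i.e. 202^(-1) ≡ -29 ≡ 188 (mod 217).
Check: 202 × 188 = 37976 ≡ 1 (mod 217)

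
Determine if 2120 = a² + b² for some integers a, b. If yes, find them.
2² + 46² (a=2, b=46)

Factorization: 2120 = 2^3 × 5 × 53
By Fermat: n is sum of two squares iff every prime p ≡ 3 (mod 4) appears to even power.
All primes ≡ 3 (mod 4) appear to even power.
Search a = 0, 1, 2, … for 2120 - a² a perfect square: first hit at a = 2: 2120 - 4 = 2116 = 46².
2120 = 2² + 46² = 4 + 2116 ✓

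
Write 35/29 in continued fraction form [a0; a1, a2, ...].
[1; 4, 1, 5]

Euclidean algorithm steps:
35 = 1 × 29 + 6
29 = 4 × 6 + 5
6 = 1 × 5 + 1
5 = 5 × 1 + 0
Continued fraction: [1; 4, 1, 5]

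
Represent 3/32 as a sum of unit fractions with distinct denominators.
1/11 + 1/352

Greedy algorithm:
3/32: ceiling(32/3) = 11, use 1/11
1/352: ceiling(352/1) = 352, use 1/352
Result: 3/32 = 1/11 + 1/352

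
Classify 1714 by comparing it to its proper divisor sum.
deficient

Proper divisors of 1714: sum = 1 + 2 + 857 = 860
Since 860 < 1714, 1714 is deficient.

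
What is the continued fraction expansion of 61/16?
[3; 1, 4, 3]

Euclidean algorithm steps:
61 = 3 × 16 + 13
16 = 1 × 13 + 3
13 = 4 × 3 + 1
3 = 3 × 1 + 0
Continued fraction: [3; 1, 4, 3]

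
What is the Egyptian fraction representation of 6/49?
1/9 + 1/89 + 1/9813 + 1/128383479

Greedy algorithm:
6/49: ceiling(49/6) = 9, use 1/9
5/441: ceiling(441/5) = 89, use 1/89
4/39249: ceiling(39249/4) = 9813, use 1/9813
1/128383479: ceiling(128383479/1) = 128383479, use 1/128383479
Result: 6/49 = 1/9 + 1/89 + 1/9813 + 1/128383479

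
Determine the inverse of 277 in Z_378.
247

gcd(277, 378) = 1, so the inverse exists.
Extended Euclidean algorithm on (378, 277):
378 = 1 × 277 + 101  ⟹  101 = (1)·378 + (-1)·277
277 = 2 × 101 + 75  ⟹  75 = (-2)·378 + (3)·277
101 = 1 × 75 + 26  ⟹  26 = (3)·378 + (-4)·277
75 = 2 × 26 + 23  ⟹  23 = (-8)·378 + (11)·277
26 = 1 × 23 + 3  ⟹  3 = (11)·378 + (-15)·277
23 = 7 × 3 + 2  ⟹  2 = (-85)·378 + (116)·277
3 = 1 × 2 + 1  ⟹  1 = (96)·378 + (-131)·277
So (-131)·277 ≡ 1 (mod 378), i.e. 277^(-1) ≡ -131 ≡ 247 (mod 378).
Check: 277 × 247 = 68419 ≡ 1 (mod 378)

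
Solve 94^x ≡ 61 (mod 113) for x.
18

Baby-step giant-step with step n = ⌈√113⌉ = 11.
Baby steps 94^j mod 113 (j:value) for j=0..10: 0:1, 1:94, 2:22, 3:34, 4:32, 5:70, 6:26, 7:71, 8:7, 9:93, 10:41.
Giant-step multiplier: 94^(-11) ≡ 94^(112-11) = 94^101 ≡ 66 (mod 113).
Giant steps γ_i = 61·66^i mod 113: γ_0=61, γ_1=71 (in table at j=7).
x = i·n + j = 1·11 + 7 = 18.
Check: 94^18 ≡ 61 (mod 113).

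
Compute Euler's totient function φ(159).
104

159 = 3 × 53
φ(n) = n × ∏(1 - 1/p) for each prime p dividing n
φ(159) = 159 × (1 - 1/3) × (1 - 1/53) = 104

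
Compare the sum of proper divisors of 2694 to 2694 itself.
abundant

Proper divisors of 2694: sum = 1 + 2 + 3 + 6 + 449 + 898 + 1347 = 2706
Since 2706 > 2694, 2694 is abundant.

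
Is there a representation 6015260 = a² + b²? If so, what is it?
Not possible

Factorization: 6015260 = 2^2 × 5 × 67^3
By Fermat: n is sum of two squares iff every prime p ≡ 3 (mod 4) appears to even power.
Prime(s) ≡ 3 (mod 4) with odd exponent: [(67, 3)]
Therefore 6015260 cannot be expressed as a² + b².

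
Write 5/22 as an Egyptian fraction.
1/5 + 1/37 + 1/4070

Greedy algorithm:
5/22: ceiling(22/5) = 5, use 1/5
3/110: ceiling(110/3) = 37, use 1/37
1/4070: ceiling(4070/1) = 4070, use 1/4070
Result: 5/22 = 1/5 + 1/37 + 1/4070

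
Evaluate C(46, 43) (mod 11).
0

Using Lucas' theorem:
Write n=46 and k=43 in base 11:
n in base 11: [4, 2]
k in base 11: [3, 10]
C(46,43) mod 11 = ∏ C(n_i, k_i) mod 11
Digit binomials (mod 11): C(4,3) = 4; C(2,10) = 0 (k_i > n_i)
Product: 4 × 0 = 0 ≡ 0 (mod 11)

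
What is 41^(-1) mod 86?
21

gcd(41, 86) = 1, so the inverse exists.
Extended Euclidean algorithm on (86, 41):
86 = 2 × 41 + 4  ⟹  4 = (1)·86 + (-2)·41
41 = 10 × 4 + 1  ⟹  1 = (-10)·86 + (21)·41
So (21)·41 ≡ 1 (mod 86), i.e. 41^(-1) ≡ 21 (mod 86).
Check: 41 × 21 = 861 ≡ 1 (mod 86)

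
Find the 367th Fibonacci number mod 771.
214

Matrix identity: Q^n = [[F_(n+1), F_n], [F_n, F_(n-1)]] with Q = [[1,1],[1,0]].
n = 367 = 101101111₂. Square-and-multiply, entries mod 771:
Q^1 = [[1,1],[1,0]]
Q^2 = (Q^1)² = [[2,1],[1,1]]
Q^5 = (Q^2)²·Q = [[8,5],[5,3]]
Q^11 = (Q^5)²·Q = [[144,89],[89,55]]
Q^22 = (Q^11)² = [[130,749],[749,152]]
Q^45 = (Q^22)²·Q = [[386,422],[422,735]]
Q^91 = (Q^45)²·Q = [[615,176],[176,439]]
Q^183 = (Q^91)²·Q = [[264,571],[571,464]]
Q^367 = (Q^183)²·Q = [[333,214],[214,119]]
F_367 mod 771 = Q^367[0][1] = 214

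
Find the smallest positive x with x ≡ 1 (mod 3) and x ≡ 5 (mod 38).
43

Using Chinese Remainder Theorem:
M = 3 × 38 = 114
M1 = 38, M2 = 3
y1 = 38^(-1) mod 3 = 2
y2 = 3^(-1) mod 38 = 13
x = (1×38×2 + 5×3×13) mod 114 = 43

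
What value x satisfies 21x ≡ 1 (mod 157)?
15

gcd(21, 157) = 1, so the inverse exists.
Extended Euclidean algorithm on (157, 21):
157 = 7 × 21 + 10  ⟹  10 = (1)·157 + (-7)·21
21 = 2 × 10 + 1  ⟹  1 = (-2)·157 + (15)·21
So (15)·21 ≡ 1 (mod 157), i.e. 21^(-1) ≡ 15 (mod 157).
Check: 21 × 15 = 315 ≡ 1 (mod 157)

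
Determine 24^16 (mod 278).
260

Repeated squaring. Binary of 16 = 10000.
24^1 ≡ 24 (mod 278); 24^2 ≡ 20 (mod 278); 24^4 ≡ 122 (mod 278); 24^8 ≡ 150 (mod 278); 24^16 ≡ 260 (mod 278)
24^16 = 24^16 ≡ 260 (mod 278)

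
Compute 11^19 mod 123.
26

Repeated squaring. Binary of 19 = 10011.
11^1 ≡ 11 (mod 123); 11^2 ≡ 121 (mod 123); 11^4 ≡ 4 (mod 123); 11^8 ≡ 16 (mod 123); 11^16 ≡ 10 (mod 123)
11^19 = 11^1 × 11^2 × 11^16 ≡ 26 (mod 123)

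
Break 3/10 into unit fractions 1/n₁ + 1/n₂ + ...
1/4 + 1/20

Greedy algorithm:
3/10: ceiling(10/3) = 4, use 1/4
1/20: ceiling(20/1) = 20, use 1/20
Result: 3/10 = 1/4 + 1/20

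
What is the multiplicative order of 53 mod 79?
78

79 is prime, so ord(53) divides φ(79) = 78.
Divisors of 78: 1, 2, 3, 6, 13, 26, 39, 78.
Repeated squaring: 53^1 ≡ 53, 53^2 ≡ 44, 53^4 ≡ 40, 53^8 ≡ 20, 53^16 ≡ 5, 53^32 ≡ 25, 53^64 ≡ 72 (mod 79).
Test 53^d mod 79 for each divisor d in increasing order:
53^1 ≡ 53
53^2 ≡ 44
53^3 = 53^2·53^1 ≡ 41
53^6 = 53^4·53^2 ≡ 22
53^13 = 53^8·53^4·53^1 ≡ 56
53^26 = 53^16·53^8·53^2 ≡ 55
53^39 = 53^32·53^4·53^2·53^1 ≡ 78
53^78 = 53^64·53^8·53^4·53^2 ≡ 1  ← first divisor giving 1
The order is 78.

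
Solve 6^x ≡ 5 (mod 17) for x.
11

Baby-step giant-step with step n = ⌈√17⌉ = 5.
Baby steps 6^j mod 17 (j:value) for j=0..4: 0:1, 1:6, 2:2, 3:12, 4:4.
Giant-step multiplier: 6^(-5) ≡ 6^(16-5) = 6^11 ≡ 5 (mod 17).
Giant steps γ_i = 5·5^i mod 17: γ_0=5, γ_1=8, γ_2=6 (in table at j=1).
x = i·n + j = 2·5 + 1 = 11.
Check: 6^11 ≡ 5 (mod 17).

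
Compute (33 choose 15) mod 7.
2

Using Lucas' theorem:
Write n=33 and k=15 in base 7:
n in base 7: [4, 5]
k in base 7: [2, 1]
C(33,15) mod 7 = ∏ C(n_i, k_i) mod 7
Digit binomials (mod 7): C(4,2) = 6; C(5,1) = 5
Product: 6 × 5 = 30 ≡ 2 (mod 7)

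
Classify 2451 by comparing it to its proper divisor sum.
deficient

Proper divisors of 2451: sum = 1 + 3 + 19 + 43 + 57 + 129 + 817 = 1069
Since 1069 < 2451, 2451 is deficient.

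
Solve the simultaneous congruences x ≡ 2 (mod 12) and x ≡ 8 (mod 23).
146

Using Chinese Remainder Theorem:
M = 12 × 23 = 276
M1 = 23, M2 = 12
y1 = 23^(-1) mod 12 = 11
y2 = 12^(-1) mod 23 = 2
x = (2×23×11 + 8×12×2) mod 276 = 146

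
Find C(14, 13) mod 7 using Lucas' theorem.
0

Using Lucas' theorem:
Write n=14 and k=13 in base 7:
n in base 7: [2, 0]
k in base 7: [1, 6]
C(14,13) mod 7 = ∏ C(n_i, k_i) mod 7
Digit binomials (mod 7): C(2,1) = 2; C(0,6) = 0 (k_i > n_i)
Product: 2 × 0 = 0 ≡ 0 (mod 7)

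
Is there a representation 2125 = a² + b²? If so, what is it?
3² + 46² (a=3, b=46)

Factorization: 2125 = 5^3 × 17
By Fermat: n is sum of two squares iff every prime p ≡ 3 (mod 4) appears to even power.
All primes ≡ 3 (mod 4) appear to even power.
Search a = 0, 1, 2, … for 2125 - a² a perfect square: first hit at a = 3: 2125 - 9 = 2116 = 46².
2125 = 3² + 46² = 9 + 2116 ✓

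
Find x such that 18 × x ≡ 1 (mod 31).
19

gcd(18, 31) = 1, so the inverse exists.
Extended Euclidean algorithm on (31, 18):
31 = 1 × 18 + 13  ⟹  13 = (1)·31 + (-1)·18
18 = 1 × 13 + 5  ⟹  5 = (-1)·31 + (2)·18
13 = 2 × 5 + 3  ⟹  3 = (3)·31 + (-5)·18
5 = 1 × 3 + 2  ⟹  2 = (-4)·31 + (7)·18
3 = 1 × 2 + 1  ⟹  1 = (7)·31 + (-12)·18
So (-12)·18 ≡ 1 (mod 31), i.e. 18^(-1) ≡ -12 ≡ 19 (mod 31).
Check: 18 × 19 = 342 ≡ 1 (mod 31)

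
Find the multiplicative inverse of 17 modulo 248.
73

gcd(17, 248) = 1, so the inverse exists.
Extended Euclidean algorithm on (248, 17):
248 = 14 × 17 + 10  ⟹  10 = (1)·248 + (-14)·17
17 = 1 × 10 + 7  ⟹  7 = (-1)·248 + (15)·17
10 = 1 × 7 + 3  ⟹  3 = (2)·248 + (-29)·17
7 = 2 × 3 + 1  ⟹  1 = (-5)·248 + (73)·17
So (73)·17 ≡ 1 (mod 248), i.e. 17^(-1) ≡ 73 (mod 248).
Check: 17 × 73 = 1241 ≡ 1 (mod 248)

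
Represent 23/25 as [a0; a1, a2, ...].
[0; 1, 11, 2]

Euclidean algorithm steps:
23 = 0 × 25 + 23
25 = 1 × 23 + 2
23 = 11 × 2 + 1
2 = 2 × 1 + 0
Continued fraction: [0; 1, 11, 2]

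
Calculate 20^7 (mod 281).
40

Repeated squaring. Binary of 7 = 111.
20^1 ≡ 20 (mod 281); 20^2 ≡ 119 (mod 281); 20^4 ≡ 111 (mod 281)
20^7 = 20^1 × 20^2 × 20^4 ≡ 40 (mod 281)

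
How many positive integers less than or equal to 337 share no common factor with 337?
336

337 = 337
φ(n) = n × ∏(1 - 1/p) for each prime p dividing n
φ(337) = 337 × (1 - 1/337) = 336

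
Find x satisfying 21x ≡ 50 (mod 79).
x ≡ 40 (mod 79)

gcd(21, 79) = 1, which divides 50, so solutions exist.
Find 21^(-1) mod 79 by the extended Euclidean algorithm:
79 = 3 × 21 + 16  ⟹  16 = (1)·79 + (-3)·21
21 = 1 × 16 + 5  ⟹  5 = (-1)·79 + (4)·21
16 = 3 × 5 + 1  ⟹  1 = (4)·79 + (-15)·21
So (-15)·21 ≡ 1 (mod 79), i.e. 21^(-1) ≡ -15 ≡ 64 (mod 79).
x ≡ 64 × 50 = 3200 ≡ 40 (mod 79).
Check: 21 × 40 = 840 ≡ 50 (mod 79).
Unique solution: x ≡ 40 (mod 79)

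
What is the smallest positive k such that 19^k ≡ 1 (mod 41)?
40

41 is prime, so ord(19) divides φ(41) = 40.
Divisors of 40: 1, 2, 4, 5, 8, 10, 20, 40.
Repeated squaring: 19^1 ≡ 19, 19^2 ≡ 33, 19^4 ≡ 23, 19^8 ≡ 37, 19^16 ≡ 16, 19^32 ≡ 10 (mod 41).
Test 19^d mod 41 for each divisor d in increasing order:
19^1 ≡ 19
19^2 ≡ 33
19^4 ≡ 23
19^5 = 19^4·19^1 ≡ 27
19^8 ≡ 37
19^10 = 19^8·19^2 ≡ 32
19^20 = 19^16·19^4 ≡ 40
19^40 = 19^32·19^8 ≡ 1  ← first divisor giving 1
The order is 40.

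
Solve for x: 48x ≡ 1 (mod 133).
97

gcd(48, 133) = 1, so the inverse exists.
Extended Euclidean algorithm on (133, 48):
133 = 2 × 48 + 37  ⟹  37 = (1)·133 + (-2)·48
48 = 1 × 37 + 11  ⟹  11 = (-1)·133 + (3)·48
37 = 3 × 11 + 4  ⟹  4 = (4)·133 + (-11)·48
11 = 2 × 4 + 3  ⟹  3 = (-9)·133 + (25)·48
4 = 1 × 3 + 1  ⟹  1 = (13)·133 + (-36)·48
So (-36)·48 ≡ 1 (mod 133), i.e. 48^(-1) ≡ -36 ≡ 97 (mod 133).
Check: 48 × 97 = 4656 ≡ 1 (mod 133)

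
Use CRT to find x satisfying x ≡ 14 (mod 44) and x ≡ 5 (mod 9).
14

Using Chinese Remainder Theorem:
M = 44 × 9 = 396
M1 = 9, M2 = 44
y1 = 9^(-1) mod 44 = 5
y2 = 44^(-1) mod 9 = 8
x = (14×9×5 + 5×44×8) mod 396 = 14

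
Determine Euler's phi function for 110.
40

110 = 2 × 5 × 11
φ(n) = n × ∏(1 - 1/p) for each prime p dividing n
φ(110) = 110 × (1 - 1/2) × (1 - 1/5) × (1 - 1/11) = 40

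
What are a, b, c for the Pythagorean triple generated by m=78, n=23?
(5555, 3588, 6613)

Euclid's formula: a = m² - n², b = 2mn, c = m² + n²
m = 78, n = 23
a = 78² - 23² = 6084 - 529 = 5555
b = 2 × 78 × 23 = 3588
c = 78² + 23² = 6084 + 529 = 6613
Verification: 5555² + 3588² = 30858025 + 12873744 = 43731769 = 6613² ✓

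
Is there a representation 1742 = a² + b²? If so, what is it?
Not possible

Factorization: 1742 = 2 × 13 × 67
By Fermat: n is sum of two squares iff every prime p ≡ 3 (mod 4) appears to even power.
Prime(s) ≡ 3 (mod 4) with odd exponent: [(67, 1)]
Therefore 1742 cannot be expressed as a² + b².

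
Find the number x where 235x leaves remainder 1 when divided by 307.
81

gcd(235, 307) = 1, so the inverse exists.
Extended Euclidean algorithm on (307, 235):
307 = 1 × 235 + 72  ⟹  72 = (1)·307 + (-1)·235
235 = 3 × 72 + 19  ⟹  19 = (-3)·307 + (4)·235
72 = 3 × 19 + 15  ⟹  15 = (10)·307 + (-13)·235
19 = 1 × 15 + 4  ⟹  4 = (-13)·307 + (17)·235
15 = 3 × 4 + 3  ⟹  3 = (49)·307 + (-64)·235
4 = 1 × 3 + 1  ⟹  1 = (-62)·307 + (81)·235
So (81)·235 ≡ 1 (mod 307), i.e. 235^(-1) ≡ 81 (mod 307).
Check: 235 × 81 = 19035 ≡ 1 (mod 307)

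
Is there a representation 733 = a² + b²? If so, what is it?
2² + 27² (a=2, b=27)

Factorization: 733 = 733
By Fermat: n is sum of two squares iff every prime p ≡ 3 (mod 4) appears to even power.
All primes ≡ 3 (mod 4) appear to even power.
Search a = 0, 1, 2, … for 733 - a² a perfect square: first hit at a = 2: 733 - 4 = 729 = 27².
733 = 2² + 27² = 4 + 729 ✓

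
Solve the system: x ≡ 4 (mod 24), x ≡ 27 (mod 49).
76

Using Chinese Remainder Theorem:
M = 24 × 49 = 1176
M1 = 49, M2 = 24
y1 = 49^(-1) mod 24 = 1
y2 = 24^(-1) mod 49 = 47
x = (4×49×1 + 27×24×47) mod 1176 = 76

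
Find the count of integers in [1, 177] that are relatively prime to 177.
116

177 = 3 × 59
φ(n) = n × ∏(1 - 1/p) for each prime p dividing n
φ(177) = 177 × (1 - 1/3) × (1 - 1/59) = 116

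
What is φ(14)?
6

14 = 2 × 7
φ(n) = n × ∏(1 - 1/p) for each prime p dividing n
φ(14) = 14 × (1 - 1/2) × (1 - 1/7) = 6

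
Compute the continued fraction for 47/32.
[1; 2, 7, 2]

Euclidean algorithm steps:
47 = 1 × 32 + 15
32 = 2 × 15 + 2
15 = 7 × 2 + 1
2 = 2 × 1 + 0
Continued fraction: [1; 2, 7, 2]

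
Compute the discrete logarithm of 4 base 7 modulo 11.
6

Baby-step giant-step with step n = ⌈√11⌉ = 4.
Baby steps 7^j mod 11 (j:value) for j=0..3: 0:1, 1:7, 2:5, 3:2.
Giant-step multiplier: 7^(-4) ≡ 7^(10-4) = 7^6 ≡ 4 (mod 11).
Giant steps γ_i = 4·4^i mod 11: γ_0=4, γ_1=5 (in table at j=2).
x = i·n + j = 1·4 + 2 = 6.
Check: 7^6 ≡ 4 (mod 11).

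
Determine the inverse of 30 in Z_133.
102

gcd(30, 133) = 1, so the inverse exists.
Extended Euclidean algorithm on (133, 30):
133 = 4 × 30 + 13  ⟹  13 = (1)·133 + (-4)·30
30 = 2 × 13 + 4  ⟹  4 = (-2)·133 + (9)·30
13 = 3 × 4 + 1  ⟹  1 = (7)·133 + (-31)·30
So (-31)·30 ≡ 1 (mod 133), i.e. 30^(-1) ≡ -31 ≡ 102 (mod 133).
Check: 30 × 102 = 3060 ≡ 1 (mod 133)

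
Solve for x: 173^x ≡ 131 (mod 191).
109

Baby-step giant-step with step n = ⌈√191⌉ = 14.
Baby steps 173^j mod 191 (j:value) for j=0..13: 0:1, 1:173, 2:133, 3:89, 4:117, 5:186, 6:90, 7:99, 8:128, 9:179, 10:25, 11:123, 12:78, 13:124.
Giant-step multiplier: 173^(-14) ≡ 173^(190-14) = 173^176 ≡ 156 (mod 191).
Giant steps γ_i = 131·156^i mod 191: γ_0=131, γ_1=190, γ_2=35, γ_3=112, γ_4=91, γ_5=62, γ_6=122, γ_7=123 (in table at j=11).
x = i·n + j = 7·14 + 11 = 109.
Check: 173^109 ≡ 131 (mod 191).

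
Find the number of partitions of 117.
1327710076

p(n) counts ways to write n as a sum of positive integers (order ignored).
Euler's pentagonal recurrence: p(k) = p(k-1) + p(k-2) - p(k-5) - p(k-7) + p(k-12) + p(k-15) - ... (offsets j(3j∓1)/2, signs ++--, p(0)=1, p(<0)=0).
DP table for k = 0..116: p(0)=1, p(1)=1, p(2)=2, p(3)=3, p(4)=5, p(5)=7, p(6)=11, p(7)=15, p(8)=22, p(9)=30, p(10)=42, p(11)=56, p(12)=77, p(13)=101, p(14)=135, p(15)=176, p(16)=231, p(17)=297, p(18)=385, p(19)=490, p(20)=627, p(21)=792, p(22)=1002, p(23)=1255, p(24)=1575, p(25)=1958, p(26)=2436, p(27)=3010, p(28)=3718, p(29)=4565, p(30)=5604, p(31)=6842, p(32)=8349, p(33)=10143, p(34)=12310, p(35)=14883, p(36)=17977, p(37)=21637, p(38)=26015, p(39)=31185, p(40)=37338, p(41)=44583, p(42)=53174, p(43)=63261, p(44)=75175, p(45)=89134, p(46)=105558, p(47)=124754, p(48)=147273, p(49)=173525, p(50)=204226, p(51)=239943, p(52)=281589, p(53)=329931, p(54)=386155, p(55)=451276, p(56)=526823, p(57)=614154, p(58)=715220, p(59)=831820, p(60)=966467, p(61)=1121505, p(62)=1300156, p(63)=1505499, p(64)=1741630, p(65)=2012558, p(66)=2323520, p(67)=2679689, p(68)=3087735, p(69)=3554345, p(70)=4087968, p(71)=4697205, p(72)=5392783, p(73)=6185689, p(74)=7089500, p(75)=8118264, p(76)=9289091, p(77)=10619863, p(78)=12132164, p(79)=13848650, p(80)=15796476, p(81)=18004327, p(82)=20506255, p(83)=23338469, p(84)=26543660, p(85)=30167357, p(86)=34262962, p(87)=38887673, p(88)=44108109, p(89)=49995925, p(90)=56634173, p(91)=64112359, p(92)=72533807, p(93)=82010177, p(94)=92669720, p(95)=104651419, p(96)=118114304, p(97)=133230930, p(98)=150198136, p(99)=169229875, p(100)=190569292, p(101)=214481126, p(102)=241265379, p(103)=271248950, p(104)=304801365, p(105)=342325709, p(106)=384276336, p(107)=431149389, p(108)=483502844, p(109)=541946240, p(110)=607163746, p(111)=679903203, p(112)=761002156, p(113)=851376628, p(114)=952050665, p(115)=1064144451, p(116)=1188908248.
Final step: p(117) = p(116) + p(115) - p(112) - p(110) + p(105) + p(102) - p(95) - p(91) + p(82) + p(77) - p(66) - p(60) + p(47) + p(40) - p(25) - p(17) + p(0)
= 1188908248 + 1064144451 - 761002156 - 607163746 + 342325709 + 241265379 - 104651419 - 64112359 + 20506255 + 10619863 - 2323520 - 966467 + 124754 + 37338 - 1958 - 297 + 1
= 1327710076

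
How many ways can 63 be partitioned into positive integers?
1505499

p(n) counts ways to write n as a sum of positive integers (order ignored).
Euler's pentagonal recurrence: p(k) = p(k-1) + p(k-2) - p(k-5) - p(k-7) + p(k-12) + p(k-15) - ... (offsets j(3j∓1)/2, signs ++--, p(0)=1, p(<0)=0).
DP table for k = 0..62: p(0)=1, p(1)=1, p(2)=2, p(3)=3, p(4)=5, p(5)=7, p(6)=11, p(7)=15, p(8)=22, p(9)=30, p(10)=42, p(11)=56, p(12)=77, p(13)=101, p(14)=135, p(15)=176, p(16)=231, p(17)=297, p(18)=385, p(19)=490, p(20)=627, p(21)=792, p(22)=1002, p(23)=1255, p(24)=1575, p(25)=1958, p(26)=2436, p(27)=3010, p(28)=3718, p(29)=4565, p(30)=5604, p(31)=6842, p(32)=8349, p(33)=10143, p(34)=12310, p(35)=14883, p(36)=17977, p(37)=21637, p(38)=26015, p(39)=31185, p(40)=37338, p(41)=44583, p(42)=53174, p(43)=63261, p(44)=75175, p(45)=89134, p(46)=105558, p(47)=124754, p(48)=147273, p(49)=173525, p(50)=204226, p(51)=239943, p(52)=281589, p(53)=329931, p(54)=386155, p(55)=451276, p(56)=526823, p(57)=614154, p(58)=715220, p(59)=831820, p(60)=966467, p(61)=1121505, p(62)=1300156.
Final step: p(63) = p(62) + p(61) - p(58) - p(56) + p(51) + p(48) - p(41) - p(37) + p(28) + p(23) - p(12) - p(6)
= 1300156 + 1121505 - 715220 - 526823 + 239943 + 147273 - 44583 - 21637 + 3718 + 1255 - 77 - 11
= 1505499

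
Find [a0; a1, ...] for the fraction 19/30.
[0; 1, 1, 1, 2, 1, 2]

Euclidean algorithm steps:
19 = 0 × 30 + 19
30 = 1 × 19 + 11
19 = 1 × 11 + 8
11 = 1 × 8 + 3
8 = 2 × 3 + 2
3 = 1 × 2 + 1
2 = 2 × 1 + 0
Continued fraction: [0; 1, 1, 1, 2, 1, 2]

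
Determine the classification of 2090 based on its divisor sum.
abundant

Proper divisors of 2090: sum = 1 + 2 + 5 + 10 + 11 + 19 + 22 + 38 + 55 + 95 + 110 + 190 + 209 + 418 + 1045 = 2230
Since 2230 > 2090, 2090 is abundant.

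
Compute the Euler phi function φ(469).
396

469 = 7 × 67
φ(n) = n × ∏(1 - 1/p) for each prime p dividing n
φ(469) = 469 × (1 - 1/7) × (1 - 1/67) = 396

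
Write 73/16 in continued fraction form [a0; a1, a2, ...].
[4; 1, 1, 3, 2]

Euclidean algorithm steps:
73 = 4 × 16 + 9
16 = 1 × 9 + 7
9 = 1 × 7 + 2
7 = 3 × 2 + 1
2 = 2 × 1 + 0
Continued fraction: [4; 1, 1, 3, 2]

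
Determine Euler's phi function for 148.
72

148 = 2^2 × 37
φ(n) = n × ∏(1 - 1/p) for each prime p dividing n
φ(148) = 148 × (1 - 1/2) × (1 - 1/37) = 72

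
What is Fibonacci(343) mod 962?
221

Matrix identity: Q^n = [[F_(n+1), F_n], [F_n, F_(n-1)]] with Q = [[1,1],[1,0]].
n = 343 = 101010111₂. Square-and-multiply, entries mod 962:
Q^1 = [[1,1],[1,0]]
Q^2 = (Q^1)² = [[2,1],[1,1]]
Q^5 = (Q^2)²·Q = [[8,5],[5,3]]
Q^10 = (Q^5)² = [[89,55],[55,34]]
Q^21 = (Q^10)²·Q = [[395,364],[364,31]]
Q^42 = (Q^21)² = [[883,182],[182,701]]
Q^85 = (Q^42)²·Q = [[573,885],[885,650]]
Q^171 = (Q^85)²·Q = [[549,444],[444,105]]
Q^343 = (Q^171)²·Q = [[73,221],[221,814]]
F_343 mod 962 = Q^343[0][1] = 221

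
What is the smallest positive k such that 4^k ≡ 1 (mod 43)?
7

43 is prime, so ord(4) divides φ(43) = 42.
Divisors of 42: 1, 2, 3, 6, 7, 14, 21, 42.
Repeated squaring: 4^1 ≡ 4, 4^2 ≡ 16, 4^4 ≡ 41, 4^8 ≡ 4, 4^16 ≡ 16, 4^32 ≡ 41 (mod 43).
Test 4^d mod 43 for each divisor d in increasing order:
4^1 ≡ 4
4^2 ≡ 16
4^3 = 4^2·4^1 ≡ 21
4^6 = 4^4·4^2 ≡ 11
4^7 = 4^4·4^2·4^1 ≡ 1  ← first divisor giving 1
The order is 7.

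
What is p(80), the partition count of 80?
15796476

p(n) counts ways to write n as a sum of positive integers (order ignored).
Euler's pentagonal recurrence: p(k) = p(k-1) + p(k-2) - p(k-5) - p(k-7) + p(k-12) + p(k-15) - ... (offsets j(3j∓1)/2, signs ++--, p(0)=1, p(<0)=0).
DP table for k = 0..79: p(0)=1, p(1)=1, p(2)=2, p(3)=3, p(4)=5, p(5)=7, p(6)=11, p(7)=15, p(8)=22, p(9)=30, p(10)=42, p(11)=56, p(12)=77, p(13)=101, p(14)=135, p(15)=176, p(16)=231, p(17)=297, p(18)=385, p(19)=490, p(20)=627, p(21)=792, p(22)=1002, p(23)=1255, p(24)=1575, p(25)=1958, p(26)=2436, p(27)=3010, p(28)=3718, p(29)=4565, p(30)=5604, p(31)=6842, p(32)=8349, p(33)=10143, p(34)=12310, p(35)=14883, p(36)=17977, p(37)=21637, p(38)=26015, p(39)=31185, p(40)=37338, p(41)=44583, p(42)=53174, p(43)=63261, p(44)=75175, p(45)=89134, p(46)=105558, p(47)=124754, p(48)=147273, p(49)=173525, p(50)=204226, p(51)=239943, p(52)=281589, p(53)=329931, p(54)=386155, p(55)=451276, p(56)=526823, p(57)=614154, p(58)=715220, p(59)=831820, p(60)=966467, p(61)=1121505, p(62)=1300156, p(63)=1505499, p(64)=1741630, p(65)=2012558, p(66)=2323520, p(67)=2679689, p(68)=3087735, p(69)=3554345, p(70)=4087968, p(71)=4697205, p(72)=5392783, p(73)=6185689, p(74)=7089500, p(75)=8118264, p(76)=9289091, p(77)=10619863, p(78)=12132164, p(79)=13848650.
Final step: p(80) = p(79) + p(78) - p(75) - p(73) + p(68) + p(65) - p(58) - p(54) + p(45) + p(40) - p(29) - p(23) + p(10) + p(3)
= 13848650 + 12132164 - 8118264 - 6185689 + 3087735 + 2012558 - 715220 - 386155 + 89134 + 37338 - 4565 - 1255 + 42 + 3
= 15796476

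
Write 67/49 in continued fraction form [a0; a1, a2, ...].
[1; 2, 1, 2, 1, 1, 2]

Euclidean algorithm steps:
67 = 1 × 49 + 18
49 = 2 × 18 + 13
18 = 1 × 13 + 5
13 = 2 × 5 + 3
5 = 1 × 3 + 2
3 = 1 × 2 + 1
2 = 2 × 1 + 0
Continued fraction: [1; 2, 1, 2, 1, 1, 2]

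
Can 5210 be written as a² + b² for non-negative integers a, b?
13² + 71² (a=13, b=71)

Factorization: 5210 = 2 × 5 × 521
By Fermat: n is sum of two squares iff every prime p ≡ 3 (mod 4) appears to even power.
All primes ≡ 3 (mod 4) appear to even power.
Search a = 0, 1, 2, … for 5210 - a² a perfect square: first hit at a = 13: 5210 - 169 = 5041 = 71².
5210 = 13² + 71² = 169 + 5041 ✓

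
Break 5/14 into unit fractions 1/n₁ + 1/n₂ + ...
1/3 + 1/42

Greedy algorithm:
5/14: ceiling(14/5) = 3, use 1/3
1/42: ceiling(42/1) = 42, use 1/42
Result: 5/14 = 1/3 + 1/42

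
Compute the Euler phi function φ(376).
184

376 = 2^3 × 47
φ(n) = n × ∏(1 - 1/p) for each prime p dividing n
φ(376) = 376 × (1 - 1/2) × (1 - 1/47) = 184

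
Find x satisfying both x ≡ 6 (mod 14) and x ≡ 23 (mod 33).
188

Using Chinese Remainder Theorem:
M = 14 × 33 = 462
M1 = 33, M2 = 14
y1 = 33^(-1) mod 14 = 3
y2 = 14^(-1) mod 33 = 26
x = (6×33×3 + 23×14×26) mod 462 = 188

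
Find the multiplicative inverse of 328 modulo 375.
367

gcd(328, 375) = 1, so the inverse exists.
Extended Euclidean algorithm on (375, 328):
375 = 1 × 328 + 47  ⟹  47 = (1)·375 + (-1)·328
328 = 6 × 47 + 46  ⟹  46 = (-6)·375 + (7)·328
47 = 1 × 46 + 1  ⟹  1 = (7)·375 + (-8)·328
So (-8)·328 ≡ 1 (mod 375), i.e. 328^(-1) ≡ -8 ≡ 367 (mod 375).
Check: 328 × 367 = 120376 ≡ 1 (mod 375)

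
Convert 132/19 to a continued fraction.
[6; 1, 18]

Euclidean algorithm steps:
132 = 6 × 19 + 18
19 = 1 × 18 + 1
18 = 18 × 1 + 0
Continued fraction: [6; 1, 18]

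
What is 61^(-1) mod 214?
207

gcd(61, 214) = 1, so the inverse exists.
Extended Euclidean algorithm on (214, 61):
214 = 3 × 61 + 31  ⟹  31 = (1)·214 + (-3)·61
61 = 1 × 31 + 30  ⟹  30 = (-1)·214 + (4)·61
31 = 1 × 30 + 1  ⟹  1 = (2)·214 + (-7)·61
So (-7)·61 ≡ 1 (mod 214), i.e. 61^(-1) ≡ -7 ≡ 207 (mod 214).
Check: 61 × 207 = 12627 ≡ 1 (mod 214)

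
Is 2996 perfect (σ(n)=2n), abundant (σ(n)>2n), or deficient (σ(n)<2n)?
abundant

Proper divisors of 2996: sum = 1 + 2 + 4 + 7 + 14 + 28 + 107 + 214 + 428 + 749 + 1498 = 3052
Since 3052 > 2996, 2996 is abundant.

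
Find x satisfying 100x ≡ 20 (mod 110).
x ≡ 9 (mod 11)

gcd(100, 110) = 10, which divides 20, so solutions exist.
Divide through by 10: 10x ≡ 2 (mod 11).
Find 10^(-1) mod 11 by the extended Euclidean algorithm:
11 = 1 × 10 + 1  ⟹  1 = (1)·11 + (-1)·10
So (-1)·10 ≡ 1 (mod 11), i.e. 10^(-1) ≡ -1 ≡ 10 (mod 11).
x ≡ 10 × 2 = 20 ≡ 9 (mod 11).
Check: 100 × 9 = 900 ≡ 20 (mod 110).
x ≡ 9 (mod 11), giving 10 solutions mod 110.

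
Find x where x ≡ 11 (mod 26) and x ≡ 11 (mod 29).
11

Using Chinese Remainder Theorem:
M = 26 × 29 = 754
M1 = 29, M2 = 26
y1 = 29^(-1) mod 26 = 9
y2 = 26^(-1) mod 29 = 19
x = (11×29×9 + 11×26×19) mod 754 = 11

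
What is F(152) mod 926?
739

Matrix identity: Q^n = [[F_(n+1), F_n], [F_n, F_(n-1)]] with Q = [[1,1],[1,0]].
n = 152 = 10011000₂. Square-and-multiply, entries mod 926:
Q^1 = [[1,1],[1,0]]
Q^2 = (Q^1)² = [[2,1],[1,1]]
Q^4 = (Q^2)² = [[5,3],[3,2]]
Q^9 = (Q^4)²·Q = [[55,34],[34,21]]
Q^19 = (Q^9)²·Q = [[283,477],[477,732]]
Q^38 = (Q^19)² = [[186,783],[783,329]]
Q^76 = (Q^38)² = [[411,435],[435,902]]
Q^152 = (Q^76)² = [[710,739],[739,897]]
F_152 mod 926 = Q^152[0][1] = 739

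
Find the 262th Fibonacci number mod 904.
455

Matrix identity: Q^n = [[F_(n+1), F_n], [F_n, F_(n-1)]] with Q = [[1,1],[1,0]].
n = 262 = 100000110₂. Square-and-multiply, entries mod 904:
Q^1 = [[1,1],[1,0]]
Q^2 = (Q^1)² = [[2,1],[1,1]]
Q^4 = (Q^2)² = [[5,3],[3,2]]
Q^8 = (Q^4)² = [[34,21],[21,13]]
Q^16 = (Q^8)² = [[693,83],[83,610]]
Q^32 = (Q^16)² = [[786,573],[573,213]]
Q^65 = (Q^32)²·Q = [[736,541],[541,195]]
Q^131 = (Q^65)²·Q = [[128,889],[889,143]]
Q^262 = (Q^131)² = [[337,455],[455,786]]
F_262 mod 904 = Q^262[0][1] = 455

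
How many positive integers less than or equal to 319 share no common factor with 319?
280

319 = 11 × 29
φ(n) = n × ∏(1 - 1/p) for each prime p dividing n
φ(319) = 319 × (1 - 1/11) × (1 - 1/29) = 280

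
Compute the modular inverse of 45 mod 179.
4

gcd(45, 179) = 1, so the inverse exists.
Extended Euclidean algorithm on (179, 45):
179 = 3 × 45 + 44  ⟹  44 = (1)·179 + (-3)·45
45 = 1 × 44 + 1  ⟹  1 = (-1)·179 + (4)·45
So (4)·45 ≡ 1 (mod 179), i.e. 45^(-1) ≡ 4 (mod 179).
Check: 45 × 4 = 180 ≡ 1 (mod 179)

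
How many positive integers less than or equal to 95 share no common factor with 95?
72

95 = 5 × 19
φ(n) = n × ∏(1 - 1/p) for each prime p dividing n
φ(95) = 95 × (1 - 1/5) × (1 - 1/19) = 72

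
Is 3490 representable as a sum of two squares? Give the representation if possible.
3² + 59² (a=3, b=59)

Factorization: 3490 = 2 × 5 × 349
By Fermat: n is sum of two squares iff every prime p ≡ 3 (mod 4) appears to even power.
All primes ≡ 3 (mod 4) appear to even power.
Search a = 0, 1, 2, … for 3490 - a² a perfect square: first hit at a = 3: 3490 - 9 = 3481 = 59².
3490 = 3² + 59² = 9 + 3481 ✓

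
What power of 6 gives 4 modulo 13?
10

Baby-step giant-step with step n = ⌈√13⌉ = 4.
Baby steps 6^j mod 13 (j:value) for j=0..3: 0:1, 1:6, 2:10, 3:8.
Giant-step multiplier: 6^(-4) ≡ 6^(12-4) = 6^8 ≡ 3 (mod 13).
Giant steps γ_i = 4·3^i mod 13: γ_0=4, γ_1=12, γ_2=10 (in table at j=2).
x = i·n + j = 2·4 + 2 = 10.
Check: 6^10 ≡ 4 (mod 13).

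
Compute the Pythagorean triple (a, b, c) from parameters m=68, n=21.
(4183, 2856, 5065)

Euclid's formula: a = m² - n², b = 2mn, c = m² + n²
m = 68, n = 21
a = 68² - 21² = 4624 - 441 = 4183
b = 2 × 68 × 21 = 2856
c = 68² + 21² = 4624 + 441 = 5065
Verification: 4183² + 2856² = 17497489 + 8156736 = 25654225 = 5065² ✓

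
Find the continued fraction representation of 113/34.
[3; 3, 11]

Euclidean algorithm steps:
113 = 3 × 34 + 11
34 = 3 × 11 + 1
11 = 11 × 1 + 0
Continued fraction: [3; 3, 11]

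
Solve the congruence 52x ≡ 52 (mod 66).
x ≡ 1 (mod 33)

gcd(52, 66) = 2, which divides 52, so solutions exist.
Divide through by 2: 26x ≡ 26 (mod 33).
Find 26^(-1) mod 33 by the extended Euclidean algorithm:
33 = 1 × 26 + 7  ⟹  7 = (1)·33 + (-1)·26
26 = 3 × 7 + 5  ⟹  5 = (-3)·33 + (4)·26
7 = 1 × 5 + 2  ⟹  2 = (4)·33 + (-5)·26
5 = 2 × 2 + 1  ⟹  1 = (-11)·33 + (14)·26
So (14)·26 ≡ 1 (mod 33), i.e. 26^(-1) ≡ 14 (mod 33).
x ≡ 14 × 26 = 364 ≡ 1 (mod 33).
Check: 52 × 1 = 52 ≡ 52 (mod 66).
x ≡ 1 (mod 33), giving 2 solutions mod 66.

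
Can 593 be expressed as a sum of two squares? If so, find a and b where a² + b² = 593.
8² + 23² (a=8, b=23)

Factorization: 593 = 593
By Fermat: n is sum of two squares iff every prime p ≡ 3 (mod 4) appears to even power.
All primes ≡ 3 (mod 4) appear to even power.
Search a = 0, 1, 2, … for 593 - a² a perfect square: first hit at a = 8: 593 - 64 = 529 = 23².
593 = 8² + 23² = 64 + 529 ✓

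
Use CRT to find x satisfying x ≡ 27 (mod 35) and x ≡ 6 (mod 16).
342

Using Chinese Remainder Theorem:
M = 35 × 16 = 560
M1 = 16, M2 = 35
y1 = 16^(-1) mod 35 = 11
y2 = 35^(-1) mod 16 = 11
x = (27×16×11 + 6×35×11) mod 560 = 342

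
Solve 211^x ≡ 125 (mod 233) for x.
167

Baby-step giant-step with step n = ⌈√233⌉ = 16.
Baby steps 211^j mod 233 (j:value) for j=0..15: 0:1, 1:211, 2:18, 3:70, 4:91, 5:95, 6:7, 7:79, 8:126, 9:24, 10:171, 11:199, 12:49, 13:87, 14:183, 15:168.
Giant-step multiplier: 211^(-16) ≡ 211^(232-16) = 211^216 ≡ 51 (mod 233).
Giant steps γ_i = 125·51^i mod 233: γ_0=125, γ_1=84, γ_2=90, γ_3=163, γ_4=158, γ_5=136, γ_6=179, γ_7=42, γ_8=45, γ_9=198, γ_10=79 (in table at j=7).
x = i·n + j = 10·16 + 7 = 167.
Check: 211^167 ≡ 125 (mod 233).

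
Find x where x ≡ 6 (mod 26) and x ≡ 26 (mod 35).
656

Using Chinese Remainder Theorem:
M = 26 × 35 = 910
M1 = 35, M2 = 26
y1 = 35^(-1) mod 26 = 3
y2 = 26^(-1) mod 35 = 31
x = (6×35×3 + 26×26×31) mod 910 = 656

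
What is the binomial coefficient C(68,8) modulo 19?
13

Using Lucas' theorem:
Write n=68 and k=8 in base 19:
n in base 19: [3, 11]
k in base 19: [0, 8]
C(68,8) mod 19 = ∏ C(n_i, k_i) mod 19
Digit binomials (mod 19): C(3,0) = 1; C(11,8) = 165 ≡ 13
Product: 1 × 13 = 13 ≡ 13 (mod 19)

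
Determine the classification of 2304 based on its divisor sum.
abundant

Proper divisors of 2304: sum = 1 + 2 + 3 + 4 + 6 + 8 + 9 + 12 + ... + 384 + 576 + 768 + 1152 (26 divisors) = 4339
Since 4339 > 2304, 2304 is abundant.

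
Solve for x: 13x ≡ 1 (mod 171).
79

gcd(13, 171) = 1, so the inverse exists.
Extended Euclidean algorithm on (171, 13):
171 = 13 × 13 + 2  ⟹  2 = (1)·171 + (-13)·13
13 = 6 × 2 + 1  ⟹  1 = (-6)·171 + (79)·13
So (79)·13 ≡ 1 (mod 171), i.e. 13^(-1) ≡ 79 (mod 171).
Check: 13 × 79 = 1027 ≡ 1 (mod 171)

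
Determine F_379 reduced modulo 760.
381

Matrix identity: Q^n = [[F_(n+1), F_n], [F_n, F_(n-1)]] with Q = [[1,1],[1,0]].
n = 379 = 101111011₂. Square-and-multiply, entries mod 760:
Q^1 = [[1,1],[1,0]]
Q^2 = (Q^1)² = [[2,1],[1,1]]
Q^5 = (Q^2)²·Q = [[8,5],[5,3]]
Q^11 = (Q^5)²·Q = [[144,89],[89,55]]
Q^23 = (Q^11)²·Q = [[8,537],[537,231]]
Q^47 = (Q^23)²·Q = [[296,393],[393,663]]
Q^94 = (Q^47)² = [[385,687],[687,458]]
Q^189 = (Q^94)²·Q = [[55,34],[34,21]]
Q^379 = (Q^189)²·Q = [[685,381],[381,304]]
F_379 mod 760 = Q^379[0][1] = 381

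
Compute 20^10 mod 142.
48

Repeated squaring. Binary of 10 = 1010.
20^1 ≡ 20 (mod 142); 20^2 ≡ 116 (mod 142); 20^4 ≡ 108 (mod 142); 20^8 ≡ 20 (mod 142)
20^10 = 20^2 × 20^8 ≡ 48 (mod 142)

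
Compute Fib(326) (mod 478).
111

Matrix identity: Q^n = [[F_(n+1), F_n], [F_n, F_(n-1)]] with Q = [[1,1],[1,0]].
n = 326 = 101000110₂. Square-and-multiply, entries mod 478:
Q^1 = [[1,1],[1,0]]
Q^2 = (Q^1)² = [[2,1],[1,1]]
Q^5 = (Q^2)²·Q = [[8,5],[5,3]]
Q^10 = (Q^5)² = [[89,55],[55,34]]
Q^20 = (Q^10)² = [[430,73],[73,357]]
Q^40 = (Q^20)² = [[463,91],[91,372]]
Q^81 = (Q^40)²·Q = [[363,380],[380,461]]
Q^163 = (Q^81)²·Q = [[393,363],[363,30]]
Q^326 = (Q^163)² = [[374,111],[111,263]]
F_326 mod 478 = Q^326[0][1] = 111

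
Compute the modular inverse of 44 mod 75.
29

gcd(44, 75) = 1, so the inverse exists.
Extended Euclidean algorithm on (75, 44):
75 = 1 × 44 + 31  ⟹  31 = (1)·75 + (-1)·44
44 = 1 × 31 + 13  ⟹  13 = (-1)·75 + (2)·44
31 = 2 × 13 + 5  ⟹  5 = (3)·75 + (-5)·44
13 = 2 × 5 + 3  ⟹  3 = (-7)·75 + (12)·44
5 = 1 × 3 + 2  ⟹  2 = (10)·75 + (-17)·44
3 = 1 × 2 + 1  ⟹  1 = (-17)·75 + (29)·44
So (29)·44 ≡ 1 (mod 75), i.e. 44^(-1) ≡ 29 (mod 75).
Check: 44 × 29 = 1276 ≡ 1 (mod 75)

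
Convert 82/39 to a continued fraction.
[2; 9, 1, 3]

Euclidean algorithm steps:
82 = 2 × 39 + 4
39 = 9 × 4 + 3
4 = 1 × 3 + 1
3 = 3 × 1 + 0
Continued fraction: [2; 9, 1, 3]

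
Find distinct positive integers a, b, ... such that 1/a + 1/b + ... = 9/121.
1/14 + 1/339 + 1/574266

Greedy algorithm:
9/121: ceiling(121/9) = 14, use 1/14
5/1694: ceiling(1694/5) = 339, use 1/339
1/574266: ceiling(574266/1) = 574266, use 1/574266
Result: 9/121 = 1/14 + 1/339 + 1/574266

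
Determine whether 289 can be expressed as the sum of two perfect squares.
0² + 17² (a=0, b=17)

Factorization: 289 = 17^2
By Fermat: n is sum of two squares iff every prime p ≡ 3 (mod 4) appears to even power.
All primes ≡ 3 (mod 4) appear to even power.
Search a = 0, 1, 2, … for 289 - a² a perfect square: first hit at a = 0: 289 - 0 = 289 = 17².
289 = 0² + 17² = 0 + 289 ✓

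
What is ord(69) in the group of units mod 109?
108

109 is prime, so ord(69) divides φ(109) = 108.
Divisors of 108: 1, 2, 3, 4, 6, 9, 12, 18, 27, 36, 54, 108.
Repeated squaring: 69^1 ≡ 69, 69^2 ≡ 74, 69^4 ≡ 26, 69^8 ≡ 22, 69^16 ≡ 48, 69^32 ≡ 15, 69^64 ≡ 7 (mod 109).
Test 69^d mod 109 for each divisor d in increasing order:
69^1 ≡ 69
69^2 ≡ 74
69^3 = 69^2·69^1 ≡ 92
69^4 ≡ 26
69^6 = 69^4·69^2 ≡ 71
69^9 = 69^8·69^1 ≡ 101
69^12 = 69^8·69^4 ≡ 27
69^18 = 69^16·69^2 ≡ 64
69^27 = 69^16·69^8·69^2·69^1 ≡ 33
69^36 = 69^32·69^4 ≡ 63
69^54 = 69^32·69^16·69^4·69^2 ≡ 108
69^108 = 69^64·69^32·69^8·69^4 ≡ 1  ← first divisor giving 1
The order is 108.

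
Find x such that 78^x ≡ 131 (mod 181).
23

Baby-step giant-step with step n = ⌈√181⌉ = 14.
Baby steps 78^j mod 181 (j:value) for j=0..13: 0:1, 1:78, 2:111, 3:151, 4:13, 5:109, 6:176, 7:153, 8:169, 9:150, 10:116, 11:179, 12:25, 13:140.
Giant-step multiplier: 78^(-14) ≡ 78^(180-14) = 78^166 ≡ 178 (mod 181).
Giant steps γ_i = 131·178^i mod 181: γ_0=131, γ_1=150 (in table at j=9).
x = i·n + j = 1·14 + 9 = 23.
Check: 78^23 ≡ 131 (mod 181).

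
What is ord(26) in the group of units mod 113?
56

113 is prime, so ord(26) divides φ(113) = 112.
Divisors of 112: 1, 2, 4, 7, 8, 14, 16, 28, 56, 112.
Repeated squaring: 26^1 ≡ 26, 26^2 ≡ 111, 26^4 ≡ 4, 26^8 ≡ 16, 26^16 ≡ 30, 26^32 ≡ 109, 26^64 ≡ 16 (mod 113).
Test 26^d mod 113 for each divisor d in increasing order:
26^1 ≡ 26
26^2 ≡ 111
26^4 ≡ 4
26^7 = 26^4·26^2·26^1 ≡ 18
26^8 ≡ 16
26^14 = 26^8·26^4·26^2 ≡ 98
26^16 ≡ 30
26^28 = 26^16·26^8·26^4 ≡ 112
26^56 = 26^32·26^16·26^8 ≡ 1  ← first divisor giving 1
The order is 56.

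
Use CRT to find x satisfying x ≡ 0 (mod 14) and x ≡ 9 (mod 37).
490

Using Chinese Remainder Theorem:
M = 14 × 37 = 518
M1 = 37, M2 = 14
y1 = 37^(-1) mod 14 = 11
y2 = 14^(-1) mod 37 = 8
x = (0×37×11 + 9×14×8) mod 518 = 490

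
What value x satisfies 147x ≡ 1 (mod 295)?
293

gcd(147, 295) = 1, so the inverse exists.
Extended Euclidean algorithm on (295, 147):
295 = 2 × 147 + 1  ⟹  1 = (1)·295 + (-2)·147
So (-2)·147 ≡ 1 (mod 295), i.e. 147^(-1) ≡ -2 ≡ 293 (mod 295).
Check: 147 × 293 = 43071 ≡ 1 (mod 295)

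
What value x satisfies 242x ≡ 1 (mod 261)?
206

gcd(242, 261) = 1, so the inverse exists.
Extended Euclidean algorithm on (261, 242):
261 = 1 × 242 + 19  ⟹  19 = (1)·261 + (-1)·242
242 = 12 × 19 + 14  ⟹  14 = (-12)·261 + (13)·242
19 = 1 × 14 + 5  ⟹  5 = (13)·261 + (-14)·242
14 = 2 × 5 + 4  ⟹  4 = (-38)·261 + (41)·242
5 = 1 × 4 + 1  ⟹  1 = (51)·261 + (-55)·242
So (-55)·242 ≡ 1 (mod 261), i.e. 242^(-1) ≡ -55 ≡ 206 (mod 261).
Check: 242 × 206 = 49852 ≡ 1 (mod 261)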